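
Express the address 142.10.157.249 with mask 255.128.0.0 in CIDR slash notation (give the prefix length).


Binary: 11111111.10000000.00000000.00000000
Count leading 1s
Prefix: /9


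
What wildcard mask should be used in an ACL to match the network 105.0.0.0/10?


Subnet mask: 255.192.0.0
Wildcard = 255.255.255.255 - subnet mask
255 - 255 = 0
255 - 192 = 63
255 - 0 = 255
255 - 0 = 255
Wildcard: 0.63.255.255


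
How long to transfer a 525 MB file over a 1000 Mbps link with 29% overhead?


Effective throughput = 1000 * (1 - 29/100) = 710 Mbps
File size in Mb = 525 * 8 = 4200 Mb
Time = 4200 / 710
Time = 5.9155 seconds


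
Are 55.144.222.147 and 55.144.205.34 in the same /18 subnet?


Mask: 255.255.192.0
55.144.222.147 AND mask = 55.144.192.0
55.144.205.34 AND mask = 55.144.192.0
Yes, same subnet (55.144.192.0)


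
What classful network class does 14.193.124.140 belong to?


First octet: 14
Binary: 00001110
0xxxxxxx -> Class A (1-126)
Class A, default mask 255.0.0.0 (/8)


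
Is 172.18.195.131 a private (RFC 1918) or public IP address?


RFC 1918 private ranges:
  10.0.0.0/8 (10.0.0.0 - 10.255.255.255)
  172.16.0.0/12 (172.16.0.0 - 172.31.255.255)
  192.168.0.0/16 (192.168.0.0 - 192.168.255.255)
Private (in 172.16.0.0/12)


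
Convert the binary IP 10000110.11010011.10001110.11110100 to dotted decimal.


10000110 = 134
11010011 = 211
10001110 = 142
11110100 = 244
IP: 134.211.142.244


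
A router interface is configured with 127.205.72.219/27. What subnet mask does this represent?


/27 means 27 network bits, 5 host bits
Binary: 11111111111111111111111111100000
Mask: 255.255.255.224


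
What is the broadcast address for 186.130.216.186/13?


Network: 186.128.0.0/13
Host bits = 19
Set all host bits to 1:
Broadcast: 186.135.255.255


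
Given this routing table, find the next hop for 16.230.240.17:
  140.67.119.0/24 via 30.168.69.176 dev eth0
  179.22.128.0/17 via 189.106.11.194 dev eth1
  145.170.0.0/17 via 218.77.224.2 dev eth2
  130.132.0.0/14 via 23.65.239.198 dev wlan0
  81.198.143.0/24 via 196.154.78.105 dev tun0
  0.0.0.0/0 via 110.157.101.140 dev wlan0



Longest prefix match for 16.230.240.17:
  /24 140.67.119.0: no
  /17 179.22.128.0: no
  /17 145.170.0.0: no
  /14 130.132.0.0: no
  /24 81.198.143.0: no
  /0 0.0.0.0: MATCH
Selected: next-hop 110.157.101.140 via wlan0 (matched /0)


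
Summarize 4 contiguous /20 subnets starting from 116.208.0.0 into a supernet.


Original prefix: /20
Number of subnets: 4 = 2^2
New prefix = 20 - 2 = 18
Supernet: 116.208.0.0/18


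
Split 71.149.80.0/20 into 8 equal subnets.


New prefix = 20 + 3 = 23
Each subnet has 512 addresses
  71.149.80.0/23
  71.149.82.0/23
  71.149.84.0/23
  71.149.86.0/23
  71.149.88.0/23
  71.149.90.0/23
  71.149.92.0/23
  71.149.94.0/23
Subnets: 71.149.80.0/23, 71.149.82.0/23, 71.149.84.0/23, 71.149.86.0/23, 71.149.88.0/23, 71.149.90.0/23, 71.149.92.0/23, 71.149.94.0/23


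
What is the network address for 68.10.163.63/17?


IP:   01000100.00001010.10100011.00111111
Mask: 11111111.11111111.10000000.00000000
AND operation:
Net:  01000100.00001010.10000000.00000000
Network: 68.10.128.0/17


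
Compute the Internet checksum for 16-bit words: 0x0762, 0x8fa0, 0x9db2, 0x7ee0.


Sum all words (with carry folding):
+ 0x0762 = 0x0762
+ 0x8fa0 = 0x9702
+ 0x9db2 = 0x34b5
+ 0x7ee0 = 0xb395
One's complement: ~0xb395
Checksum = 0x4c6a


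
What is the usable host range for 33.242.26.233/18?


Network: 33.242.0.0
Broadcast: 33.242.63.255
First usable = network + 1
Last usable = broadcast - 1
Range: 33.242.0.1 to 33.242.63.254


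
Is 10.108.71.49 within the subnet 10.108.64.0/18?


Subnet network: 10.108.64.0
Test IP AND mask: 10.108.64.0
Yes, 10.108.71.49 is in 10.108.64.0/18


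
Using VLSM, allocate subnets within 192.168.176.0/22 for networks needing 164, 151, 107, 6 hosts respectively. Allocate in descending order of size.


164 hosts -> /24 (254 usable): 192.168.176.0/24
151 hosts -> /24 (254 usable): 192.168.177.0/24
107 hosts -> /25 (126 usable): 192.168.178.0/25
6 hosts -> /29 (6 usable): 192.168.178.128/29
Allocation: 192.168.176.0/24 (164 hosts, 254 usable); 192.168.177.0/24 (151 hosts, 254 usable); 192.168.178.0/25 (107 hosts, 126 usable); 192.168.178.128/29 (6 hosts, 6 usable)


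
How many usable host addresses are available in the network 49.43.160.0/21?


Host bits = 32 - 21 = 11
Total addresses = 2^11 = 2048
Usable = total - 2 (network and broadcast)
Usable hosts: 2046


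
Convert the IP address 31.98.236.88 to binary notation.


31 = 00011111
98 = 01100010
236 = 11101100
88 = 01011000
Binary: 00011111.01100010.11101100.01011000


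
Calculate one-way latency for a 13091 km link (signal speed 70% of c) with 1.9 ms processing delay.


Speed = 0.7 * 3e5 km/s = 210000 km/s
Propagation delay = 13091 / 210000 = 0.0623 s = 62.3381 ms
Processing delay = 1.9 ms
Total one-way latency = 64.2381 ms


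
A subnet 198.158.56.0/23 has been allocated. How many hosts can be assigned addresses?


Host bits = 32 - 23 = 9
Total addresses = 2^9 = 512
Usable = total - 2 (network and broadcast)
Usable hosts: 510


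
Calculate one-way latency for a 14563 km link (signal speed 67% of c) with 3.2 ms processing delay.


Speed = 0.67 * 3e5 km/s = 201000 km/s
Propagation delay = 14563 / 201000 = 0.0725 s = 72.4527 ms
Processing delay = 3.2 ms
Total one-way latency = 75.6527 ms


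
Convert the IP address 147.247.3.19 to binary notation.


147 = 10010011
247 = 11110111
3 = 00000011
19 = 00010011
Binary: 10010011.11110111.00000011.00010011


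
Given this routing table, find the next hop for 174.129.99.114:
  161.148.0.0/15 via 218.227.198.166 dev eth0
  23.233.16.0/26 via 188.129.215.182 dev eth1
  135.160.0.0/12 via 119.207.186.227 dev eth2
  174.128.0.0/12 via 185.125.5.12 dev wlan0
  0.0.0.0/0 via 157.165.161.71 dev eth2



Longest prefix match for 174.129.99.114:
  /15 161.148.0.0: no
  /26 23.233.16.0: no
  /12 135.160.0.0: no
  /12 174.128.0.0: MATCH
  /0 0.0.0.0: MATCH
Selected: next-hop 185.125.5.12 via wlan0 (matched /12)


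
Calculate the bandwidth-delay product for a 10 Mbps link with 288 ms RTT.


BDP = bandwidth * RTT
= 10 Mbps * 288 ms
= 10 * 1e6 * 288 / 1000 bits
= 2880000 bits
= 360000 bytes
= 351.5625 KB
BDP = 2880000 bits (360000 bytes)


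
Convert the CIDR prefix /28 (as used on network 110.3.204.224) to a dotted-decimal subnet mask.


/28 means 28 network bits, 4 host bits
Binary: 11111111111111111111111111110000
Mask: 255.255.255.240


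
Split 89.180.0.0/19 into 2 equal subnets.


New prefix = 19 + 1 = 20
Each subnet has 4096 addresses
  89.180.0.0/20
  89.180.16.0/20
Subnets: 89.180.0.0/20, 89.180.16.0/20


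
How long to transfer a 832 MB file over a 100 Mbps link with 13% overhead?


Effective throughput = 100 * (1 - 13/100) = 87 Mbps
File size in Mb = 832 * 8 = 6656 Mb
Time = 6656 / 87
Time = 76.5057 seconds


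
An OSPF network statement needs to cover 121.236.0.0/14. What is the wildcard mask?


Subnet mask: 255.252.0.0
Wildcard = 255.255.255.255 - subnet mask
255 - 255 = 0
255 - 252 = 3
255 - 0 = 255
255 - 0 = 255
Wildcard: 0.3.255.255


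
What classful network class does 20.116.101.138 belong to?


First octet: 20
Binary: 00010100
0xxxxxxx -> Class A (1-126)
Class A, default mask 255.0.0.0 (/8)


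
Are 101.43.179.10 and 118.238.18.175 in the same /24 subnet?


Mask: 255.255.255.0
101.43.179.10 AND mask = 101.43.179.0
118.238.18.175 AND mask = 118.238.18.0
No, different subnets (101.43.179.0 vs 118.238.18.0)


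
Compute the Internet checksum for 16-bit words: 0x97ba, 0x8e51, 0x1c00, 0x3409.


Sum all words (with carry folding):
+ 0x97ba = 0x97ba
+ 0x8e51 = 0x260c
+ 0x1c00 = 0x420c
+ 0x3409 = 0x7615
One's complement: ~0x7615
Checksum = 0x89ea


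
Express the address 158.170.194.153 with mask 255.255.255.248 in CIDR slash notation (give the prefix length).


Binary: 11111111.11111111.11111111.11111000
Count leading 1s
Prefix: /29


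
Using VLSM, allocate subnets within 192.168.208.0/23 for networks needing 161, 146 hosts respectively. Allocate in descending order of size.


161 hosts -> /24 (254 usable): 192.168.208.0/24
146 hosts -> /24 (254 usable): 192.168.209.0/24
Allocation: 192.168.208.0/24 (161 hosts, 254 usable); 192.168.209.0/24 (146 hosts, 254 usable)


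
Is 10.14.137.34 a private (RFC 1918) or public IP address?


RFC 1918 private ranges:
  10.0.0.0/8 (10.0.0.0 - 10.255.255.255)
  172.16.0.0/12 (172.16.0.0 - 172.31.255.255)
  192.168.0.0/16 (192.168.0.0 - 192.168.255.255)
Private (in 10.0.0.0/8)


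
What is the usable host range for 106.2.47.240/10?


Network: 106.0.0.0
Broadcast: 106.63.255.255
First usable = network + 1
Last usable = broadcast - 1
Range: 106.0.0.1 to 106.63.255.254


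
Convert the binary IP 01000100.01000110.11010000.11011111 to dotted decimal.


01000100 = 68
01000110 = 70
11010000 = 208
11011111 = 223
IP: 68.70.208.223


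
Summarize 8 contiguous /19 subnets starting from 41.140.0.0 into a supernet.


Original prefix: /19
Number of subnets: 8 = 2^3
New prefix = 19 - 3 = 16
Supernet: 41.140.0.0/16


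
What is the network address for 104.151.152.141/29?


IP:   01101000.10010111.10011000.10001101
Mask: 11111111.11111111.11111111.11111000
AND operation:
Net:  01101000.10010111.10011000.10001000
Network: 104.151.152.136/29


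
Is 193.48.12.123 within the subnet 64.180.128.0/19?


Subnet network: 64.180.128.0
Test IP AND mask: 193.48.0.0
No, 193.48.12.123 is not in 64.180.128.0/19


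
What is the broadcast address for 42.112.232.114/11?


Network: 42.96.0.0/11
Host bits = 21
Set all host bits to 1:
Broadcast: 42.127.255.255


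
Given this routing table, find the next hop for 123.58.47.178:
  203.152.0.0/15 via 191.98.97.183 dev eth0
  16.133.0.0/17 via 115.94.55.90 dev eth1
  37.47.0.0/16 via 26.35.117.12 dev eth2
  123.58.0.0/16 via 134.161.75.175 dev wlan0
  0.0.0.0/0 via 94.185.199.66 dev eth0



Longest prefix match for 123.58.47.178:
  /15 203.152.0.0: no
  /17 16.133.0.0: no
  /16 37.47.0.0: no
  /16 123.58.0.0: MATCH
  /0 0.0.0.0: MATCH
Selected: next-hop 134.161.75.175 via wlan0 (matched /16)


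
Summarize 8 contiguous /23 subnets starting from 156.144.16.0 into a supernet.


Original prefix: /23
Number of subnets: 8 = 2^3
New prefix = 23 - 3 = 20
Supernet: 156.144.16.0/20


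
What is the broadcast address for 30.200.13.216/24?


Network: 30.200.13.0/24
Host bits = 8
Set all host bits to 1:
Broadcast: 30.200.13.255


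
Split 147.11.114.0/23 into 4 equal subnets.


New prefix = 23 + 2 = 25
Each subnet has 128 addresses
  147.11.114.0/25
  147.11.114.128/25
  147.11.115.0/25
  147.11.115.128/25
Subnets: 147.11.114.0/25, 147.11.114.128/25, 147.11.115.0/25, 147.11.115.128/25


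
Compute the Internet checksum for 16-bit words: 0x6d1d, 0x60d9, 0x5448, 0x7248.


Sum all words (with carry folding):
+ 0x6d1d = 0x6d1d
+ 0x60d9 = 0xcdf6
+ 0x5448 = 0x223f
+ 0x7248 = 0x9487
One's complement: ~0x9487
Checksum = 0x6b78


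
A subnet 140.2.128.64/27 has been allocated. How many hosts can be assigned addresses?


Host bits = 32 - 27 = 5
Total addresses = 2^5 = 32
Usable = total - 2 (network and broadcast)
Usable hosts: 30


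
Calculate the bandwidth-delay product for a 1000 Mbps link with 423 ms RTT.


BDP = bandwidth * RTT
= 1000 Mbps * 423 ms
= 1000 * 1e6 * 423 / 1000 bits
= 423000000 bits
= 52875000 bytes
= 51635.7422 KB
BDP = 423000000 bits (52875000 bytes)


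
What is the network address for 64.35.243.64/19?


IP:   01000000.00100011.11110011.01000000
Mask: 11111111.11111111.11100000.00000000
AND operation:
Net:  01000000.00100011.11100000.00000000
Network: 64.35.224.0/19


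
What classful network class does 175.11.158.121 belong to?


First octet: 175
Binary: 10101111
10xxxxxx -> Class B (128-191)
Class B, default mask 255.255.0.0 (/16)


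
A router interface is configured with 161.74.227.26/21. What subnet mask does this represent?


/21 means 21 network bits, 11 host bits
Binary: 11111111111111111111100000000000
Mask: 255.255.248.0


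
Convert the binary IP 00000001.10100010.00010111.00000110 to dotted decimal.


00000001 = 1
10100010 = 162
00010111 = 23
00000110 = 6
IP: 1.162.23.6


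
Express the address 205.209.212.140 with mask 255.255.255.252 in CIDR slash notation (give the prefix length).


Binary: 11111111.11111111.11111111.11111100
Count leading 1s
Prefix: /30


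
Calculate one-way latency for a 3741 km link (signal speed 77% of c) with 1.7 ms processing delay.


Speed = 0.77 * 3e5 km/s = 231000 km/s
Propagation delay = 3741 / 231000 = 0.0162 s = 16.1948 ms
Processing delay = 1.7 ms
Total one-way latency = 17.8948 ms


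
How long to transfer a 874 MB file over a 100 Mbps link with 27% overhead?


Effective throughput = 100 * (1 - 27/100) = 73 Mbps
File size in Mb = 874 * 8 = 6992 Mb
Time = 6992 / 73
Time = 95.7808 seconds


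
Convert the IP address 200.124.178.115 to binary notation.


200 = 11001000
124 = 01111100
178 = 10110010
115 = 01110011
Binary: 11001000.01111100.10110010.01110011


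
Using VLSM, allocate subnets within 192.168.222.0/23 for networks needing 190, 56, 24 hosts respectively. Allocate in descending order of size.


190 hosts -> /24 (254 usable): 192.168.222.0/24
56 hosts -> /26 (62 usable): 192.168.223.0/26
24 hosts -> /27 (30 usable): 192.168.223.64/27
Allocation: 192.168.222.0/24 (190 hosts, 254 usable); 192.168.223.0/26 (56 hosts, 62 usable); 192.168.223.64/27 (24 hosts, 30 usable)


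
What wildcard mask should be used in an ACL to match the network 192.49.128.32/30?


Subnet mask: 255.255.255.252
Wildcard = 255.255.255.255 - subnet mask
255 - 255 = 0
255 - 255 = 0
255 - 255 = 0
255 - 252 = 3
Wildcard: 0.0.0.3


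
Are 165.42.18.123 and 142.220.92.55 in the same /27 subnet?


Mask: 255.255.255.224
165.42.18.123 AND mask = 165.42.18.96
142.220.92.55 AND mask = 142.220.92.32
No, different subnets (165.42.18.96 vs 142.220.92.32)


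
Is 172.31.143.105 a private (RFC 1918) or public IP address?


RFC 1918 private ranges:
  10.0.0.0/8 (10.0.0.0 - 10.255.255.255)
  172.16.0.0/12 (172.16.0.0 - 172.31.255.255)
  192.168.0.0/16 (192.168.0.0 - 192.168.255.255)
Private (in 172.16.0.0/12)


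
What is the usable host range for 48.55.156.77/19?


Network: 48.55.128.0
Broadcast: 48.55.159.255
First usable = network + 1
Last usable = broadcast - 1
Range: 48.55.128.1 to 48.55.159.254


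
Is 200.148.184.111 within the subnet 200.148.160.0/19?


Subnet network: 200.148.160.0
Test IP AND mask: 200.148.160.0
Yes, 200.148.184.111 is in 200.148.160.0/19


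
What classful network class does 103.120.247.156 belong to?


First octet: 103
Binary: 01100111
0xxxxxxx -> Class A (1-126)
Class A, default mask 255.0.0.0 (/8)


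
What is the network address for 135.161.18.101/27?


IP:   10000111.10100001.00010010.01100101
Mask: 11111111.11111111.11111111.11100000
AND operation:
Net:  10000111.10100001.00010010.01100000
Network: 135.161.18.96/27


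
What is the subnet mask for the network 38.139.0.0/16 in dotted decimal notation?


/16 means 16 network bits, 16 host bits
Binary: 11111111111111110000000000000000
Mask: 255.255.0.0


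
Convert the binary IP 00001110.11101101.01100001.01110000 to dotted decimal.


00001110 = 14
11101101 = 237
01100001 = 97
01110000 = 112
IP: 14.237.97.112


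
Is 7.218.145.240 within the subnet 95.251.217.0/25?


Subnet network: 95.251.217.0
Test IP AND mask: 7.218.145.128
No, 7.218.145.240 is not in 95.251.217.0/25


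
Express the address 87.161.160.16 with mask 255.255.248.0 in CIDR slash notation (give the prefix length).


Binary: 11111111.11111111.11111000.00000000
Count leading 1s
Prefix: /21


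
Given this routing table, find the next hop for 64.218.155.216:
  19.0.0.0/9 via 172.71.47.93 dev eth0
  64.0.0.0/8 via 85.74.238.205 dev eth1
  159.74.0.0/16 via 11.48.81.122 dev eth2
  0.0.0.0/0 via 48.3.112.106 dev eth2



Longest prefix match for 64.218.155.216:
  /9 19.0.0.0: no
  /8 64.0.0.0: MATCH
  /16 159.74.0.0: no
  /0 0.0.0.0: MATCH
Selected: next-hop 85.74.238.205 via eth1 (matched /8)


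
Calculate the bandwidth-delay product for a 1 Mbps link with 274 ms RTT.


BDP = bandwidth * RTT
= 1 Mbps * 274 ms
= 1 * 1e6 * 274 / 1000 bits
= 274000 bits
= 34250 bytes
= 33.4473 KB
BDP = 274000 bits (34250 bytes)


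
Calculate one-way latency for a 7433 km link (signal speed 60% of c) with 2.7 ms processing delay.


Speed = 0.6 * 3e5 km/s = 180000 km/s
Propagation delay = 7433 / 180000 = 0.0413 s = 41.2944 ms
Processing delay = 2.7 ms
Total one-way latency = 43.9944 ms


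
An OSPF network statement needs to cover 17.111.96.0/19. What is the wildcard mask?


Subnet mask: 255.255.224.0
Wildcard = 255.255.255.255 - subnet mask
255 - 255 = 0
255 - 255 = 0
255 - 224 = 31
255 - 0 = 255
Wildcard: 0.0.31.255


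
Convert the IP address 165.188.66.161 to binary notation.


165 = 10100101
188 = 10111100
66 = 01000010
161 = 10100001
Binary: 10100101.10111100.01000010.10100001


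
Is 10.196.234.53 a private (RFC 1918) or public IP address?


RFC 1918 private ranges:
  10.0.0.0/8 (10.0.0.0 - 10.255.255.255)
  172.16.0.0/12 (172.16.0.0 - 172.31.255.255)
  192.168.0.0/16 (192.168.0.0 - 192.168.255.255)
Private (in 10.0.0.0/8)


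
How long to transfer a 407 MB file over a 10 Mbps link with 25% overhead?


Effective throughput = 10 * (1 - 25/100) = 7.5 Mbps
File size in Mb = 407 * 8 = 3256 Mb
Time = 3256 / 7.5
Time = 434.1333 seconds


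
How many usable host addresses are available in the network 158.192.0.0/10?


Host bits = 32 - 10 = 22
Total addresses = 2^22 = 4194304
Usable = total - 2 (network and broadcast)
Usable hosts: 4194302


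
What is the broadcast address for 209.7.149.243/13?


Network: 209.0.0.0/13
Host bits = 19
Set all host bits to 1:
Broadcast: 209.7.255.255


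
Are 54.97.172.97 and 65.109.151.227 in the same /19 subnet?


Mask: 255.255.224.0
54.97.172.97 AND mask = 54.97.160.0
65.109.151.227 AND mask = 65.109.128.0
No, different subnets (54.97.160.0 vs 65.109.128.0)


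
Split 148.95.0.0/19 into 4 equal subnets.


New prefix = 19 + 2 = 21
Each subnet has 2048 addresses
  148.95.0.0/21
  148.95.8.0/21
  148.95.16.0/21
  148.95.24.0/21
Subnets: 148.95.0.0/21, 148.95.8.0/21, 148.95.16.0/21, 148.95.24.0/21


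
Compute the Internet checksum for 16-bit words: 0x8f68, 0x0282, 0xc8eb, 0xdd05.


Sum all words (with carry folding):
+ 0x8f68 = 0x8f68
+ 0x0282 = 0x91ea
+ 0xc8eb = 0x5ad6
+ 0xdd05 = 0x37dc
One's complement: ~0x37dc
Checksum = 0xc823


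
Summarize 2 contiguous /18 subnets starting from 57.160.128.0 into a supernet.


Original prefix: /18
Number of subnets: 2 = 2^1
New prefix = 18 - 1 = 17
Supernet: 57.160.128.0/17


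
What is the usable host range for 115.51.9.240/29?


Network: 115.51.9.240
Broadcast: 115.51.9.247
First usable = network + 1
Last usable = broadcast - 1
Range: 115.51.9.241 to 115.51.9.246


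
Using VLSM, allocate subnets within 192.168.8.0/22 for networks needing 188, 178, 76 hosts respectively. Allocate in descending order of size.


188 hosts -> /24 (254 usable): 192.168.8.0/24
178 hosts -> /24 (254 usable): 192.168.9.0/24
76 hosts -> /25 (126 usable): 192.168.10.0/25
Allocation: 192.168.8.0/24 (188 hosts, 254 usable); 192.168.9.0/24 (178 hosts, 254 usable); 192.168.10.0/25 (76 hosts, 126 usable)


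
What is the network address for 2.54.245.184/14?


IP:   00000010.00110110.11110101.10111000
Mask: 11111111.11111100.00000000.00000000
AND operation:
Net:  00000010.00110100.00000000.00000000
Network: 2.52.0.0/14


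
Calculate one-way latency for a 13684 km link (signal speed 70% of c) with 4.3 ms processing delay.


Speed = 0.7 * 3e5 km/s = 210000 km/s
Propagation delay = 13684 / 210000 = 0.0652 s = 65.1619 ms
Processing delay = 4.3 ms
Total one-way latency = 69.4619 ms


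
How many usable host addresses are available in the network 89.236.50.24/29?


Host bits = 32 - 29 = 3
Total addresses = 2^3 = 8
Usable = total - 2 (network and broadcast)
Usable hosts: 6


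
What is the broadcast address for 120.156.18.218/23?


Network: 120.156.18.0/23
Host bits = 9
Set all host bits to 1:
Broadcast: 120.156.19.255


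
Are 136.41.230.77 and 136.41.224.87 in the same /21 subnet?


Mask: 255.255.248.0
136.41.230.77 AND mask = 136.41.224.0
136.41.224.87 AND mask = 136.41.224.0
Yes, same subnet (136.41.224.0)


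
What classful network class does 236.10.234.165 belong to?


First octet: 236
Binary: 11101100
1110xxxx -> Class D (224-239)
Class D (multicast), default mask N/A


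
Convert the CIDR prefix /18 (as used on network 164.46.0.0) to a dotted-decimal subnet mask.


/18 means 18 network bits, 14 host bits
Binary: 11111111111111111100000000000000
Mask: 255.255.192.0


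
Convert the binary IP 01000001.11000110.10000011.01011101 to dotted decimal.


01000001 = 65
11000110 = 198
10000011 = 131
01011101 = 93
IP: 65.198.131.93


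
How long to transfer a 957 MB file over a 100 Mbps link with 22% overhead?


Effective throughput = 100 * (1 - 22/100) = 78 Mbps
File size in Mb = 957 * 8 = 7656 Mb
Time = 7656 / 78
Time = 98.1538 seconds


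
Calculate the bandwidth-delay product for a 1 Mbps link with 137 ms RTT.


BDP = bandwidth * RTT
= 1 Mbps * 137 ms
= 1 * 1e6 * 137 / 1000 bits
= 137000 bits
= 17125 bytes
= 16.7236 KB
BDP = 137000 bits (17125 bytes)


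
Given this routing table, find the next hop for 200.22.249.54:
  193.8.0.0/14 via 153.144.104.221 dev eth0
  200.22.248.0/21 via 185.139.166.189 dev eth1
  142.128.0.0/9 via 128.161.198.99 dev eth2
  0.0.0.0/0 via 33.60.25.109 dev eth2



Longest prefix match for 200.22.249.54:
  /14 193.8.0.0: no
  /21 200.22.248.0: MATCH
  /9 142.128.0.0: no
  /0 0.0.0.0: MATCH
Selected: next-hop 185.139.166.189 via eth1 (matched /21)


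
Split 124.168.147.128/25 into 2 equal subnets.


New prefix = 25 + 1 = 26
Each subnet has 64 addresses
  124.168.147.128/26
  124.168.147.192/26
Subnets: 124.168.147.128/26, 124.168.147.192/26


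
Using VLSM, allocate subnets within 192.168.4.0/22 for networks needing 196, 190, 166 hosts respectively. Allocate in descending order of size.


196 hosts -> /24 (254 usable): 192.168.4.0/24
190 hosts -> /24 (254 usable): 192.168.5.0/24
166 hosts -> /24 (254 usable): 192.168.6.0/24
Allocation: 192.168.4.0/24 (196 hosts, 254 usable); 192.168.5.0/24 (190 hosts, 254 usable); 192.168.6.0/24 (166 hosts, 254 usable)


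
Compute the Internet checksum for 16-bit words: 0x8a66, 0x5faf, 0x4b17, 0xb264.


Sum all words (with carry folding):
+ 0x8a66 = 0x8a66
+ 0x5faf = 0xea15
+ 0x4b17 = 0x352d
+ 0xb264 = 0xe791
One's complement: ~0xe791
Checksum = 0x186e


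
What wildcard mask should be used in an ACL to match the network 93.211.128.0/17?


Subnet mask: 255.255.128.0
Wildcard = 255.255.255.255 - subnet mask
255 - 255 = 0
255 - 255 = 0
255 - 128 = 127
255 - 0 = 255
Wildcard: 0.0.127.255


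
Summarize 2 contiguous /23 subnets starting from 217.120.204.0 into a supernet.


Original prefix: /23
Number of subnets: 2 = 2^1
New prefix = 23 - 1 = 22
Supernet: 217.120.204.0/22


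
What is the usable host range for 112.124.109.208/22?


Network: 112.124.108.0
Broadcast: 112.124.111.255
First usable = network + 1
Last usable = broadcast - 1
Range: 112.124.108.1 to 112.124.111.254


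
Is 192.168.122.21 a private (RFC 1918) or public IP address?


RFC 1918 private ranges:
  10.0.0.0/8 (10.0.0.0 - 10.255.255.255)
  172.16.0.0/12 (172.16.0.0 - 172.31.255.255)
  192.168.0.0/16 (192.168.0.0 - 192.168.255.255)
Private (in 192.168.0.0/16)


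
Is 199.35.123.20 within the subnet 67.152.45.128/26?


Subnet network: 67.152.45.128
Test IP AND mask: 199.35.123.0
No, 199.35.123.20 is not in 67.152.45.128/26


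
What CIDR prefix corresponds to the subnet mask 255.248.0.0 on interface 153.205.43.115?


Binary: 11111111.11111000.00000000.00000000
Count leading 1s
Prefix: /13


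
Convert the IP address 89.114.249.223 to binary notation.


89 = 01011001
114 = 01110010
249 = 11111001
223 = 11011111
Binary: 01011001.01110010.11111001.11011111


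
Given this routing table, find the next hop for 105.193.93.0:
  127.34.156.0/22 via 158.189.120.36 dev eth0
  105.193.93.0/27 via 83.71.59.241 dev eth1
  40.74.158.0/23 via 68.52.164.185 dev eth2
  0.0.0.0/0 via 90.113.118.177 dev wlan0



Longest prefix match for 105.193.93.0:
  /22 127.34.156.0: no
  /27 105.193.93.0: MATCH
  /23 40.74.158.0: no
  /0 0.0.0.0: MATCH
Selected: next-hop 83.71.59.241 via eth1 (matched /27)


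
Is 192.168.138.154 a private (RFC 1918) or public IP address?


RFC 1918 private ranges:
  10.0.0.0/8 (10.0.0.0 - 10.255.255.255)
  172.16.0.0/12 (172.16.0.0 - 172.31.255.255)
  192.168.0.0/16 (192.168.0.0 - 192.168.255.255)
Private (in 192.168.0.0/16)


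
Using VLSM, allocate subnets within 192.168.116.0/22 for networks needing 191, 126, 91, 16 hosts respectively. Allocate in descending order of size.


191 hosts -> /24 (254 usable): 192.168.116.0/24
126 hosts -> /25 (126 usable): 192.168.117.0/25
91 hosts -> /25 (126 usable): 192.168.117.128/25
16 hosts -> /27 (30 usable): 192.168.118.0/27
Allocation: 192.168.116.0/24 (191 hosts, 254 usable); 192.168.117.0/25 (126 hosts, 126 usable); 192.168.117.128/25 (91 hosts, 126 usable); 192.168.118.0/27 (16 hosts, 30 usable)


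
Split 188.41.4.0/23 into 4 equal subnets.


New prefix = 23 + 2 = 25
Each subnet has 128 addresses
  188.41.4.0/25
  188.41.4.128/25
  188.41.5.0/25
  188.41.5.128/25
Subnets: 188.41.4.0/25, 188.41.4.128/25, 188.41.5.0/25, 188.41.5.128/25


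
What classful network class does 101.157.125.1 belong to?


First octet: 101
Binary: 01100101
0xxxxxxx -> Class A (1-126)
Class A, default mask 255.0.0.0 (/8)


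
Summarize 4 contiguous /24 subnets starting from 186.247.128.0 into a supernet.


Original prefix: /24
Number of subnets: 4 = 2^2
New prefix = 24 - 2 = 22
Supernet: 186.247.128.0/22


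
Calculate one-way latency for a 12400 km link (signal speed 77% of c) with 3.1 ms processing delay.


Speed = 0.77 * 3e5 km/s = 231000 km/s
Propagation delay = 12400 / 231000 = 0.0537 s = 53.6797 ms
Processing delay = 3.1 ms
Total one-way latency = 56.7797 ms


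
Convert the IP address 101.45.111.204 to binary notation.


101 = 01100101
45 = 00101101
111 = 01101111
204 = 11001100
Binary: 01100101.00101101.01101111.11001100


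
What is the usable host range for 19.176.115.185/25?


Network: 19.176.115.128
Broadcast: 19.176.115.255
First usable = network + 1
Last usable = broadcast - 1
Range: 19.176.115.129 to 19.176.115.254


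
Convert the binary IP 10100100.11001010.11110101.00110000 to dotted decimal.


10100100 = 164
11001010 = 202
11110101 = 245
00110000 = 48
IP: 164.202.245.48


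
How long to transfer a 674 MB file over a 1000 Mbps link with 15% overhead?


Effective throughput = 1000 * (1 - 15/100) = 850 Mbps
File size in Mb = 674 * 8 = 5392 Mb
Time = 5392 / 850
Time = 6.3435 seconds


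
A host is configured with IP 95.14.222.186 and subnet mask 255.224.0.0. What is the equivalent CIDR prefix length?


Binary: 11111111.11100000.00000000.00000000
Count leading 1s
Prefix: /11


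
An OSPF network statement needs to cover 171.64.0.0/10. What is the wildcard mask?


Subnet mask: 255.192.0.0
Wildcard = 255.255.255.255 - subnet mask
255 - 255 = 0
255 - 192 = 63
255 - 0 = 255
255 - 0 = 255
Wildcard: 0.63.255.255


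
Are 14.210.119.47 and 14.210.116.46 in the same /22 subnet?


Mask: 255.255.252.0
14.210.119.47 AND mask = 14.210.116.0
14.210.116.46 AND mask = 14.210.116.0
Yes, same subnet (14.210.116.0)


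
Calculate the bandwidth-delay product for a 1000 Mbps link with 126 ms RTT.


BDP = bandwidth * RTT
= 1000 Mbps * 126 ms
= 1000 * 1e6 * 126 / 1000 bits
= 126000000 bits
= 15750000 bytes
= 15380.8594 KB
BDP = 126000000 bits (15750000 bytes)


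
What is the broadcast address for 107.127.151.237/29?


Network: 107.127.151.232/29
Host bits = 3
Set all host bits to 1:
Broadcast: 107.127.151.239


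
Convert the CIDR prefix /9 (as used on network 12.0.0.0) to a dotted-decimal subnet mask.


/9 means 9 network bits, 23 host bits
Binary: 11111111100000000000000000000000
Mask: 255.128.0.0


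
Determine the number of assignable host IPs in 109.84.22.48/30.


Host bits = 32 - 30 = 2
Total addresses = 2^2 = 4
Usable = total - 2 (network and broadcast)
Usable hosts: 2


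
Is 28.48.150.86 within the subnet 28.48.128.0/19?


Subnet network: 28.48.128.0
Test IP AND mask: 28.48.128.0
Yes, 28.48.150.86 is in 28.48.128.0/19


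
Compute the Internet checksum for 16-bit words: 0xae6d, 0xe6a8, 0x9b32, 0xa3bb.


Sum all words (with carry folding):
+ 0xae6d = 0xae6d
+ 0xe6a8 = 0x9516
+ 0x9b32 = 0x3049
+ 0xa3bb = 0xd404
One's complement: ~0xd404
Checksum = 0x2bfb


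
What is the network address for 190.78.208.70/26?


IP:   10111110.01001110.11010000.01000110
Mask: 11111111.11111111.11111111.11000000
AND operation:
Net:  10111110.01001110.11010000.01000000
Network: 190.78.208.64/26


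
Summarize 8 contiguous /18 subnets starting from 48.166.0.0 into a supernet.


Original prefix: /18
Number of subnets: 8 = 2^3
New prefix = 18 - 3 = 15
Supernet: 48.166.0.0/15


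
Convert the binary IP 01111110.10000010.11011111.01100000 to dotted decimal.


01111110 = 126
10000010 = 130
11011111 = 223
01100000 = 96
IP: 126.130.223.96


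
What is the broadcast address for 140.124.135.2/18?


Network: 140.124.128.0/18
Host bits = 14
Set all host bits to 1:
Broadcast: 140.124.191.255


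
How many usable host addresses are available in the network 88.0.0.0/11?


Host bits = 32 - 11 = 21
Total addresses = 2^21 = 2097152
Usable = total - 2 (network and broadcast)
Usable hosts: 2097150


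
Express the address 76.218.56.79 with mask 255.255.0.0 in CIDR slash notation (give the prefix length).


Binary: 11111111.11111111.00000000.00000000
Count leading 1s
Prefix: /16


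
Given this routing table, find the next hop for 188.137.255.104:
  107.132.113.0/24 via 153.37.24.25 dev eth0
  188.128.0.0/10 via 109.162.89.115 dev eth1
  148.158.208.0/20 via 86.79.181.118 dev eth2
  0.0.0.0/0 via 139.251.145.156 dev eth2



Longest prefix match for 188.137.255.104:
  /24 107.132.113.0: no
  /10 188.128.0.0: MATCH
  /20 148.158.208.0: no
  /0 0.0.0.0: MATCH
Selected: next-hop 109.162.89.115 via eth1 (matched /10)


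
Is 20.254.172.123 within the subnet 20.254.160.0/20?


Subnet network: 20.254.160.0
Test IP AND mask: 20.254.160.0
Yes, 20.254.172.123 is in 20.254.160.0/20


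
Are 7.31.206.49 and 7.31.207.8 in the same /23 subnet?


Mask: 255.255.254.0
7.31.206.49 AND mask = 7.31.206.0
7.31.207.8 AND mask = 7.31.206.0
Yes, same subnet (7.31.206.0)


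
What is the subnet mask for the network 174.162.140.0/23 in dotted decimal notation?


/23 means 23 network bits, 9 host bits
Binary: 11111111111111111111111000000000
Mask: 255.255.254.0


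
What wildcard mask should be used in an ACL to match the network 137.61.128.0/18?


Subnet mask: 255.255.192.0
Wildcard = 255.255.255.255 - subnet mask
255 - 255 = 0
255 - 255 = 0
255 - 192 = 63
255 - 0 = 255
Wildcard: 0.0.63.255


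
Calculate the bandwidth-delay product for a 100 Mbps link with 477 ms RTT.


BDP = bandwidth * RTT
= 100 Mbps * 477 ms
= 100 * 1e6 * 477 / 1000 bits
= 47700000 bits
= 5962500 bytes
= 5822.7539 KB
BDP = 47700000 bits (5962500 bytes)


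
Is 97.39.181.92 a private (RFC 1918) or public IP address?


RFC 1918 private ranges:
  10.0.0.0/8 (10.0.0.0 - 10.255.255.255)
  172.16.0.0/12 (172.16.0.0 - 172.31.255.255)
  192.168.0.0/16 (192.168.0.0 - 192.168.255.255)
Public (not in any RFC 1918 range)


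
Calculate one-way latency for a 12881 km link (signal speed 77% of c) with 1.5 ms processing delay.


Speed = 0.77 * 3e5 km/s = 231000 km/s
Propagation delay = 12881 / 231000 = 0.0558 s = 55.7619 ms
Processing delay = 1.5 ms
Total one-way latency = 57.2619 ms


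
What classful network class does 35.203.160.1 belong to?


First octet: 35
Binary: 00100011
0xxxxxxx -> Class A (1-126)
Class A, default mask 255.0.0.0 (/8)


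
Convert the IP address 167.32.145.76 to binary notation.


167 = 10100111
32 = 00100000
145 = 10010001
76 = 01001100
Binary: 10100111.00100000.10010001.01001100


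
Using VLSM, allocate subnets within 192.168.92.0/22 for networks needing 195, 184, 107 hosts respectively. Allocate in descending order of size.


195 hosts -> /24 (254 usable): 192.168.92.0/24
184 hosts -> /24 (254 usable): 192.168.93.0/24
107 hosts -> /25 (126 usable): 192.168.94.0/25
Allocation: 192.168.92.0/24 (195 hosts, 254 usable); 192.168.93.0/24 (184 hosts, 254 usable); 192.168.94.0/25 (107 hosts, 126 usable)


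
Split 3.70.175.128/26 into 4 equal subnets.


New prefix = 26 + 2 = 28
Each subnet has 16 addresses
  3.70.175.128/28
  3.70.175.144/28
  3.70.175.160/28
  3.70.175.176/28
Subnets: 3.70.175.128/28, 3.70.175.144/28, 3.70.175.160/28, 3.70.175.176/28


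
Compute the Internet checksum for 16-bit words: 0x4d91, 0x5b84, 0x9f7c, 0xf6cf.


Sum all words (with carry folding):
+ 0x4d91 = 0x4d91
+ 0x5b84 = 0xa915
+ 0x9f7c = 0x4892
+ 0xf6cf = 0x3f62
One's complement: ~0x3f62
Checksum = 0xc09d


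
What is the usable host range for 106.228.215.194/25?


Network: 106.228.215.128
Broadcast: 106.228.215.255
First usable = network + 1
Last usable = broadcast - 1
Range: 106.228.215.129 to 106.228.215.254


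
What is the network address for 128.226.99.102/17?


IP:   10000000.11100010.01100011.01100110
Mask: 11111111.11111111.10000000.00000000
AND operation:
Net:  10000000.11100010.00000000.00000000
Network: 128.226.0.0/17


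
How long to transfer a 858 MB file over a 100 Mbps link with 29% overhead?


Effective throughput = 100 * (1 - 29/100) = 71 Mbps
File size in Mb = 858 * 8 = 6864 Mb
Time = 6864 / 71
Time = 96.6761 seconds


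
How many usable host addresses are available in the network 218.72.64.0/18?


Host bits = 32 - 18 = 14
Total addresses = 2^14 = 16384
Usable = total - 2 (network and broadcast)
Usable hosts: 16382


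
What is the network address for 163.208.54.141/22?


IP:   10100011.11010000.00110110.10001101
Mask: 11111111.11111111.11111100.00000000
AND operation:
Net:  10100011.11010000.00110100.00000000
Network: 163.208.52.0/22


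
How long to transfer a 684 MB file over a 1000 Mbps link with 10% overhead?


Effective throughput = 1000 * (1 - 10/100) = 900 Mbps
File size in Mb = 684 * 8 = 5472 Mb
Time = 5472 / 900
Time = 6.08 seconds


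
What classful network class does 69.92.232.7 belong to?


First octet: 69
Binary: 01000101
0xxxxxxx -> Class A (1-126)
Class A, default mask 255.0.0.0 (/8)


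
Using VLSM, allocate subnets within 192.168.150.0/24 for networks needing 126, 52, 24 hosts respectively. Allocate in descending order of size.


126 hosts -> /25 (126 usable): 192.168.150.0/25
52 hosts -> /26 (62 usable): 192.168.150.128/26
24 hosts -> /27 (30 usable): 192.168.150.192/27
Allocation: 192.168.150.0/25 (126 hosts, 126 usable); 192.168.150.128/26 (52 hosts, 62 usable); 192.168.150.192/27 (24 hosts, 30 usable)


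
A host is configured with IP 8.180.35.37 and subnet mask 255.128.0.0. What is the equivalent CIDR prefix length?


Binary: 11111111.10000000.00000000.00000000
Count leading 1s
Prefix: /9


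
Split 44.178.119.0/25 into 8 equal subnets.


New prefix = 25 + 3 = 28
Each subnet has 16 addresses
  44.178.119.0/28
  44.178.119.16/28
  44.178.119.32/28
  44.178.119.48/28
  44.178.119.64/28
  44.178.119.80/28
  44.178.119.96/28
  44.178.119.112/28
Subnets: 44.178.119.0/28, 44.178.119.16/28, 44.178.119.32/28, 44.178.119.48/28, 44.178.119.64/28, 44.178.119.80/28, 44.178.119.96/28, 44.178.119.112/28


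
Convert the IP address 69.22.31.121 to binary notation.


69 = 01000101
22 = 00010110
31 = 00011111
121 = 01111001
Binary: 01000101.00010110.00011111.01111001


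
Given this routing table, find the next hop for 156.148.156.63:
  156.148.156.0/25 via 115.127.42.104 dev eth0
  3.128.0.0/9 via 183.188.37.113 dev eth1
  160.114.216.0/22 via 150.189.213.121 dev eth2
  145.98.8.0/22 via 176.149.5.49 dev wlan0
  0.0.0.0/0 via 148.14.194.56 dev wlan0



Longest prefix match for 156.148.156.63:
  /25 156.148.156.0: MATCH
  /9 3.128.0.0: no
  /22 160.114.216.0: no
  /22 145.98.8.0: no
  /0 0.0.0.0: MATCH
Selected: next-hop 115.127.42.104 via eth0 (matched /25)


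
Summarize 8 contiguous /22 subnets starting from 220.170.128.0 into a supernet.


Original prefix: /22
Number of subnets: 8 = 2^3
New prefix = 22 - 3 = 19
Supernet: 220.170.128.0/19


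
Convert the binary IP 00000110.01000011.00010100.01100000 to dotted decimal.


00000110 = 6
01000011 = 67
00010100 = 20
01100000 = 96
IP: 6.67.20.96


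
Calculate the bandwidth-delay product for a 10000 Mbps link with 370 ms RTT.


BDP = bandwidth * RTT
= 10000 Mbps * 370 ms
= 10000 * 1e6 * 370 / 1000 bits
= 3700000000 bits
= 462500000 bytes
= 451660.1562 KB
BDP = 3700000000 bits (462500000 bytes)


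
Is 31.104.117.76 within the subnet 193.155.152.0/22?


Subnet network: 193.155.152.0
Test IP AND mask: 31.104.116.0
No, 31.104.117.76 is not in 193.155.152.0/22


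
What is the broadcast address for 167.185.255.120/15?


Network: 167.184.0.0/15
Host bits = 17
Set all host bits to 1:
Broadcast: 167.185.255.255


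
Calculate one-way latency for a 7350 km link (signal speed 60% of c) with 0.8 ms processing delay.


Speed = 0.6 * 3e5 km/s = 180000 km/s
Propagation delay = 7350 / 180000 = 0.0408 s = 40.8333 ms
Processing delay = 0.8 ms
Total one-way latency = 41.6333 ms


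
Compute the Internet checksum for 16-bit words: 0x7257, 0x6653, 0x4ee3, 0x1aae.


Sum all words (with carry folding):
+ 0x7257 = 0x7257
+ 0x6653 = 0xd8aa
+ 0x4ee3 = 0x278e
+ 0x1aae = 0x423c
One's complement: ~0x423c
Checksum = 0xbdc3


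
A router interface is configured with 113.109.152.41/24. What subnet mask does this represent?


/24 means 24 network bits, 8 host bits
Binary: 11111111111111111111111100000000
Mask: 255.255.255.0


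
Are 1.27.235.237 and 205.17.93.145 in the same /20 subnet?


Mask: 255.255.240.0
1.27.235.237 AND mask = 1.27.224.0
205.17.93.145 AND mask = 205.17.80.0
No, different subnets (1.27.224.0 vs 205.17.80.0)


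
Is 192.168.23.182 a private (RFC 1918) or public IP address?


RFC 1918 private ranges:
  10.0.0.0/8 (10.0.0.0 - 10.255.255.255)
  172.16.0.0/12 (172.16.0.0 - 172.31.255.255)
  192.168.0.0/16 (192.168.0.0 - 192.168.255.255)
Private (in 192.168.0.0/16)


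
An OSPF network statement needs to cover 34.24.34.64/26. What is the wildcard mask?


Subnet mask: 255.255.255.192
Wildcard = 255.255.255.255 - subnet mask
255 - 255 = 0
255 - 255 = 0
255 - 255 = 0
255 - 192 = 63
Wildcard: 0.0.0.63


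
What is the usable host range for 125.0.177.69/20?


Network: 125.0.176.0
Broadcast: 125.0.191.255
First usable = network + 1
Last usable = broadcast - 1
Range: 125.0.176.1 to 125.0.191.254


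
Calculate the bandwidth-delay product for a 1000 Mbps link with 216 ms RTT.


BDP = bandwidth * RTT
= 1000 Mbps * 216 ms
= 1000 * 1e6 * 216 / 1000 bits
= 216000000 bits
= 27000000 bytes
= 26367.1875 KB
BDP = 216000000 bits (27000000 bytes)


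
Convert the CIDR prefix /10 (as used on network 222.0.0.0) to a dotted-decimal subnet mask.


/10 means 10 network bits, 22 host bits
Binary: 11111111110000000000000000000000
Mask: 255.192.0.0


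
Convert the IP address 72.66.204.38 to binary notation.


72 = 01001000
66 = 01000010
204 = 11001100
38 = 00100110
Binary: 01001000.01000010.11001100.00100110
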